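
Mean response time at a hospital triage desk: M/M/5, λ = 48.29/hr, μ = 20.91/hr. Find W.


a = 2.3094; ρ = 0.4619; P₀ = 0.097737
Lq = P₀·a^c·ρ/(c!(1−ρ)²) = 0.08534
Wq = Lq/λ = 0.08534/48.29 = 0.001767 hr
W = Wq + 1/μ = 0.001767 + 0.04782 = 0.04959 hr

Final: 0.04959 hr


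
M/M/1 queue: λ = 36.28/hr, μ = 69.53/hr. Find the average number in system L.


ρ = λ/μ = 36.28/69.53 = 0.5218
L = ρ/(1−ρ) = 0.5218/(1 − 0.5218) = 0.5218/0.4782 = 1.0911

Final: 1.0911


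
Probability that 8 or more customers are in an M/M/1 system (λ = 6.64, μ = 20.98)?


ρ = 6.64/20.98 = 0.3165
P(N ≥ n) = ρ^n = 0.3165^8 = 0.0001007

Final: 0.0001007


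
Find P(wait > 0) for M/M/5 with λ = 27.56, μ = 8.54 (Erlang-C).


a = λ/μ = 3.2272; ρ = a/5 = 0.6454
P₀ = 0.035994 (from M/M/c formula)
C(c,a) = [a^c/(c!(1−ρ))]·P₀ = [350.03116/(120·0.3546)]·0.035994
= 8.22673·0.035994 = 0.296116

Final: 0.296116


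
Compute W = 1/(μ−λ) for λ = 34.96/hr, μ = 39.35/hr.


W = 1/(μ−λ) = 1/(39.35 − 34.96) = 1/4.39 = 0.2278 hr

Final: 0.2278 hr


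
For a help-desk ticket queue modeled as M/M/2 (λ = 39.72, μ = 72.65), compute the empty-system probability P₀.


a = λ/μ = 39.72/72.65 = 0.5467; ρ = a/c = 0.2734
Σ_{k=0}^{1} a^k/k! (terms k=0..1) = 1.00000 + 0.54673 = 1.54673
Tail: a^2/(2!(1−ρ)) = 0.29891/(2·0.7266) = 0.20568
P₀ = 1/(1.54673 + 0.20568) = 1/1.75242 = 0.570641

Final: 0.570641


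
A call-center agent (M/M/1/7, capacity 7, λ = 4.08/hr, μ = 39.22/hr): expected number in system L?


ρ = 4.08/39.22 = 0.1040
L = ρ[1 − (K+1)ρ^K + Kρ^(K+1)] / [(1−ρ)(1−ρ^(K+1))]
Numerator: 0.1040·(1 − 8·0.0000001318 + 7·0.00000001372) = 0.104028
Denominator: (0.8960)·(1.000000) = 0.895971
L = 0.104028/0.895971 = 0.1161

Final: 0.1161


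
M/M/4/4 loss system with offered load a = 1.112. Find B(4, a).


B(c,a) = (a^c/c!) / Σ_{k=0}^{c} a^k/k!
a^4/4! = 0.063710
Σ terms (k=0..4): 1.00000 + 1.11200 + 0.61827 + 0.22917 + 0.06371 = 3.023155
B = 0.063710/3.023155 = 0.021074

Final: 0.021074


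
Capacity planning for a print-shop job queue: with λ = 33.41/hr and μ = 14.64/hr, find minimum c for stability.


Stability requires cμ > λ ⇔ c > λ/μ.
λ/μ = 33.41/14.64 = 2.2821
Minimum integer c = ⌊2.2821⌋ + 1 = 3
Check: 3·14.64 = 43.92 > 33.41, while 2·14.64 = 29.28 ≤ 33.41

Final: 3 servers


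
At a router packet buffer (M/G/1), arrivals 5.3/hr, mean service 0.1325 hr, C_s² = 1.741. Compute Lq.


ρ = λ·E[S] = 5.3·0.1325 = 0.7023
Lq = ρ²(1+C_s²)/(2(1−ρ)) = 0.4932·(1+1.741)/(2·0.2977)
= 0.4932·2.7410/0.5955 = 2.26992

Final: 2.26992


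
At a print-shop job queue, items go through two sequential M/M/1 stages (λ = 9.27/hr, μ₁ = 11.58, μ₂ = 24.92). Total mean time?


Each node sees arrival rate λ = 9.27/hr (tandem ⇒ throughput preserved).
W₁ = 1/(μ₁−λ) = 1/(11.58−9.27) = 0.43290 hr
W₂ = 1/(μ₂−λ) = 1/(24.92−9.27) = 0.06390 hr
W_total = W₁ + W₂ = 0.43290 + 0.06390 = 0.49680 hr

Final: 0.49680 hr


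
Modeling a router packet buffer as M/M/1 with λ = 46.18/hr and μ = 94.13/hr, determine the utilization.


ρ = λ/μ = 46.18/94.13 = 0.4906

Final: 0.4906


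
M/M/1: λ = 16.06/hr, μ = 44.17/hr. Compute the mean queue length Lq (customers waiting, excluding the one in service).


ρ = 16.06/44.17 = 0.3636
Lq = ρ²/(1−ρ) = 0.1322/0.6364 = 0.2077

Final: 0.2077


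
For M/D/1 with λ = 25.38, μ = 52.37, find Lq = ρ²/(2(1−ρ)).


ρ = 25.38/52.37 = 0.4846
M/D/1: Lq = ρ²/(2(1−ρ)) = 0.2349/(2·0.5154) = 0.22786

Final: 0.22786


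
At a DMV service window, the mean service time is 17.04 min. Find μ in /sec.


μ = 1/(service time) in consistent units.
1 second = 0.0166667 min, so μ = 0.0166667/17.04 = 0.0009781 per second

Final: 0.0009781 /sec


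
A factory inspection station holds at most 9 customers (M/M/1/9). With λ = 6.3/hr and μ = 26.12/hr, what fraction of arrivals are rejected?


ρ = λ/μ = 6.3/26.12 = 0.2412
P_K = (1−ρ)ρ^K/(1−ρ^(K+1)) = (0.7588·0.000002763)/(1 − 0.0000006663)
= 0.000002096/0.999999 = 0.000002096

Final: 0.000002096


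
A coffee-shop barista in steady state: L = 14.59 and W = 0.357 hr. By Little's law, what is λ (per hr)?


λ = L/W = 14.59/0.357 = 40.8683 /hr

Final: 40.8683 /hr


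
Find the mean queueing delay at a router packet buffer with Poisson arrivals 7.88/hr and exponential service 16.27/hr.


ρ = 7.88/16.27 = 0.4843
Wq = ρ/(μ−λ) = 0.4843/(16.27 − 7.88) = 0.4843/8.39 = 0.05773 hr

Final: 0.05773 hr


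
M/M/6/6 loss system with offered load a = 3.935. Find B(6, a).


B(c,a) = (a^c/c!) / Σ_{k=0}^{c} a^k/k!
a^6/6! = 5.156273
Σ terms (k=0..6): 1.00000 + 3.93500 + 7.74211 + 10.15507 + 9.99005 + 7.86217 + 5.15627 = 45.840678
B = 5.156273/45.840678 = 0.112482

Final: 0.112482


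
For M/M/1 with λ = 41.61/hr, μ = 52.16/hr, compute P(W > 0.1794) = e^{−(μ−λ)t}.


W ~ Exponential(μ−λ) for M/M/1.
μ − λ = 52.16 − 41.61 = 10.5500
P(W > t) = e^{−(μ−λ)t} = e^{−1.8927} = 0.150669

Final: 0.150669


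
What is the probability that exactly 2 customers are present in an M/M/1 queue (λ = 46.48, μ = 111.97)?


ρ = 46.48/111.97 = 0.4151
P_n = (1−ρ)·ρ^n = (1 − 0.4151)·0.4151^2 = 0.5849·0.172317 = 0.100786

Final: 0.100786


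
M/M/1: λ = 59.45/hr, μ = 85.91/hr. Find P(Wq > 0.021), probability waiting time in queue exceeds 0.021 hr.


ρ = 59.45/85.91 = 0.6920
P(Wq > t) = ρ·e^{−(μ−λ)t} = 0.6920·e^{−0.5557}
= 0.6920·0.573693 = 0.396998

Final: 0.396998


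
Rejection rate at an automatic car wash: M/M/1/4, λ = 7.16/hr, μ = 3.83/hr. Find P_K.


ρ = λ/μ = 7.16/3.83 = 1.8695
P_K = (1−ρ)ρ^K/(1−ρ^(K+1)) = (-0.8695·12.213974)/(1 − 22.833435)
= -10.619460/-21.833435 = 0.486385

Final: 0.486385


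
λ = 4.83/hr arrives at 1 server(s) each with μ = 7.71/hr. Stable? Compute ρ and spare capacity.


Total capacity cμ = 1·7.71 = 7.71/hr
ρ = λ/(cμ) = 4.83/7.71 = 0.6265
Stable ⇔ ρ < 1: YES
Spare capacity = cμ − λ = 7.71 − 4.83 = 2.88/hr

Final: ρ = 0.6265; stable; margin = 2.88/hr


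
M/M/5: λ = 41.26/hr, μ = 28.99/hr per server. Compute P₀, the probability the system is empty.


a = λ/μ = 41.26/28.99 = 1.4232; ρ = a/c = 0.2846
Σ_{k=0}^{4} a^k/k! (terms k=0..4) = 1.00000 + 1.42325 + 1.01282 + 0.48050 + 0.17097 = 4.08753
Tail: a^5/(5!(1−ρ)) = 5.83990/(120·0.7154) = 0.06803
P₀ = 1/(4.08753 + 0.06803) = 1/4.15556 = 0.240641

Final: 0.240641


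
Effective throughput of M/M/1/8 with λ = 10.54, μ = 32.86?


ρ = 0.3208; P_K = (1−ρ)ρ^8/(1−ρ^9) = 0.00007611
λ_eff = λ(1 − P_K) = 10.54·(1 − 0.00007611) = 10.54·0.999924 = 10.5392 /hr

Final: 10.5392 /hr


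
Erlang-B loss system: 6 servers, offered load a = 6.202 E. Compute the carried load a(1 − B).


B(6,6.202) = 0.278954 (Erlang-B)
Carried load = a(1 − B) = 6.202·(1 − 0.278954) = 6.202·0.721046 = 4.4719 E

Final: 4.4719 Erlangs


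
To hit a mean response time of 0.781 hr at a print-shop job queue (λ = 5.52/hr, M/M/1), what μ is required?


W = 1/(μ−λ) ⇒ μ − λ = 1/W = 1/0.781 = 1.2804
μ = λ + 1/W = 5.52 + 1.2804 = 6.8004 per hr

Final: 6.8004 /hr


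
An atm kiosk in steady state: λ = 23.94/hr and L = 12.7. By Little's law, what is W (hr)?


W = L/λ = 12.7/23.94 = 0.5305 hr

Final: 0.5305 hr


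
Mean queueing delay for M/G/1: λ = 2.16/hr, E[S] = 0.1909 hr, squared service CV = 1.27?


ρ = λ·E[S] = 2.16·0.1909 = 0.4123
E[S²] = E[S]²(1+C_s²) = 0.1909²·(1+1.27) = 0.082725
Wq = λ·E[S²]/(2(1−ρ)) = 2.16·0.082725/(2·0.5877) = 0.15203 hr

Final: 0.15203 hr


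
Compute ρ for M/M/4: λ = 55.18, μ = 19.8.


ρ = λ/(cμ) = 55.18/(4·19.8) = 55.18/79.20 = 0.6967

Final: 0.6967


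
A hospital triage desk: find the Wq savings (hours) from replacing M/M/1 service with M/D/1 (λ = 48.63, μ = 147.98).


ρ = 48.63/147.98 = 0.3286
Wq(M/M/1) = ρ/(μ−λ) = 0.3286/99.35 = 0.003308 hr
Wq(M/D/1) = ρ/(2(μ−λ)) = 0.001654 hr
Savings = 0.003308 − 0.001654 = 0.001654 hr

Final: 0.001654 hr


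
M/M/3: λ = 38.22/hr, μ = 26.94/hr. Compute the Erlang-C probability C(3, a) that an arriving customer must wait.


a = λ/μ = 1.4187; ρ = a/3 = 0.4729
P₀ = 0.231055 (from M/M/c formula)
C(c,a) = [a^c/(c!(1−ρ))]·P₀ = [2.85548/(6·0.5271)]·0.231055
= 0.90290·0.231055 = 0.208619

Final: 0.208619


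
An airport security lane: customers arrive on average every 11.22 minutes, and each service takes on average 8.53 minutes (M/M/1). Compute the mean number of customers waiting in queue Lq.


λ = 60/11.22 = 5.3476 /hr
μ = 60/8.53 = 7.0340 /hr
ρ = λ/μ = 5.3476/7.0340 = 0.7602
Lq = ρ²/(1−ρ) = 0.5780/0.2398 = 2.4108

Final: 2.4108


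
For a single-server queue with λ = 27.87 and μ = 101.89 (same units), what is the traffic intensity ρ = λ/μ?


ρ = λ/μ = 27.87/101.89 = 0.2735

Final: 0.2735


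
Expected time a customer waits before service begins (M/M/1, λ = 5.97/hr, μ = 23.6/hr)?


ρ = 5.97/23.6 = 0.2530
Wq = ρ/(μ−λ) = 0.2530/(23.6 − 5.97) = 0.2530/17.63 = 0.01435 hr

Final: 0.01435 hr


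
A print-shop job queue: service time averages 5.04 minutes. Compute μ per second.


μ = 1/(service time) in consistent units.
1 second = 0.0166667 min, so μ = 0.0166667/5.04 = 0.003307 per second

Final: 0.003307 /sec


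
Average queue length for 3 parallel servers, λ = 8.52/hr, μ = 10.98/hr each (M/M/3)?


a = λ/μ = 0.7760; ρ = a/3 = 0.2587
P₀ = 0.458285
Lq = P₀·a^c·ρ / (c!·(1−ρ)²) = 0.458285·0.46721·0.2587/(6·0.54960)
= 0.01679

Final: 0.01679


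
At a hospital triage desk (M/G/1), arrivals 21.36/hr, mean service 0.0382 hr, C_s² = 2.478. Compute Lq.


ρ = λ·E[S] = 21.36·0.0382 = 0.8160
Lq = ρ²(1+C_s²)/(2(1−ρ)) = 0.6658·(1+2.478)/(2·0.1840)
= 0.6658·3.4780/0.3681 = 6.29068

Final: 6.29068


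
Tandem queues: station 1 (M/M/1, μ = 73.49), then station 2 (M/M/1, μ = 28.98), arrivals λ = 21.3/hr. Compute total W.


Each node sees arrival rate λ = 21.3/hr (tandem ⇒ throughput preserved).
W₁ = 1/(μ₁−λ) = 1/(73.49−21.3) = 0.01916 hr
W₂ = 1/(μ₂−λ) = 1/(28.98−21.3) = 0.13021 hr
W_total = W₁ + W₂ = 0.01916 + 0.13021 = 0.14937 hr

Final: 0.14937 hr


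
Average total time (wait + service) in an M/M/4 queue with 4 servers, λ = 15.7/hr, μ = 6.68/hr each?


a = 2.3503; ρ = 0.5876; P₀ = 0.088038
Lq = P₀·a^c·ρ/(c!(1−ρ)²) = 0.38665
Wq = Lq/λ = 0.38665/15.7 = 0.02463 hr
W = Wq + 1/μ = 0.02463 + 0.14970 = 0.17433 hr

Final: 0.17433 hr


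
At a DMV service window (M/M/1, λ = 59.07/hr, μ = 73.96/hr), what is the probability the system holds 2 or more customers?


ρ = 59.07/73.96 = 0.7987
P(N ≥ n) = ρ^n = 0.7987^2 = 0.637882

Final: 0.637882


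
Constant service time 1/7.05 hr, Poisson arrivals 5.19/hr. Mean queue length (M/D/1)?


ρ = 5.19/7.05 = 0.7362
M/D/1: Lq = ρ²/(2(1−ρ)) = 0.5419/(2·0.2638) = 1.02708

Final: 1.02708


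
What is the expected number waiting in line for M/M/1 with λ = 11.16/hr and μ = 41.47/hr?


ρ = 11.16/41.47 = 0.2691
Lq = ρ²/(1−ρ) = 0.07242/0.7309 = 0.09909

Final: 0.09909


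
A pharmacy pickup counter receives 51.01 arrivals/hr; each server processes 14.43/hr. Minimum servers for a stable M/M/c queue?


Stability requires cμ > λ ⇔ c > λ/μ.
λ/μ = 51.01/14.43 = 3.5350
Minimum integer c = ⌊3.5350⌋ + 1 = 4
Check: 4·14.43 = 57.72 > 51.01, while 3·14.43 = 43.29 ≤ 51.01

Final: 4 servers


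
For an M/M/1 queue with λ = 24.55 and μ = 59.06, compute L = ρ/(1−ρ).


ρ = λ/μ = 24.55/59.06 = 0.4157
L = ρ/(1−ρ) = 0.4157/(1 − 0.4157) = 0.4157/0.5843 = 0.7114

Final: 0.7114


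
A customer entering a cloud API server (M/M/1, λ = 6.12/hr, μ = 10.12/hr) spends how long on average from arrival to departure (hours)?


W = 1/(μ−λ) = 1/(10.12 − 6.12) = 1/4.00 = 0.2500 hr

Final: 0.2500 hr


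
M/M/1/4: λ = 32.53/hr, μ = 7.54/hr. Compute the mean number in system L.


ρ = 32.53/7.54 = 4.3143
L = ρ[1 − (K+1)ρ^K + Kρ^(K+1)] / [(1−ρ)(1−ρ^(K+1))]
Numerator: 4.3143·(1 − 5·346.458220 + 4·1494.732877) = 18325.695292
Denominator: (-3.3143)·(-1493.732877) = 4950.714138
L = 18325.695292/4950.714138 = 3.7016

Final: 3.7016


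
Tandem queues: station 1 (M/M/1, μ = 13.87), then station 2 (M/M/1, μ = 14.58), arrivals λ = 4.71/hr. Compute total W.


Each node sees arrival rate λ = 4.71/hr (tandem ⇒ throughput preserved).
W₁ = 1/(μ₁−λ) = 1/(13.87−4.71) = 0.10917 hr
W₂ = 1/(μ₂−λ) = 1/(14.58−4.71) = 0.10132 hr
W_total = W₁ + W₂ = 0.10917 + 0.10132 = 0.21049 hr

Final: 0.21049 hr


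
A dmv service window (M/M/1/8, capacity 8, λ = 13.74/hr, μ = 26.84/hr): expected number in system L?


ρ = 13.74/26.84 = 0.5119
L = ρ[1 − (K+1)ρ^K + Kρ^(K+1)] / [(1−ρ)(1−ρ^(K+1))]
Numerator: 0.5119·(1 − 9·0.004717 + 8·0.002415) = 0.500080
Denominator: (0.4881)·(0.997585) = 0.486899
L = 0.500080/0.486899 = 1.0271

Final: 1.0271


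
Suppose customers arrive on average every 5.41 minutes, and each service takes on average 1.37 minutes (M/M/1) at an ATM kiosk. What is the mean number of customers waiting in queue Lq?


λ = 60/5.41 = 11.0906 /hr
μ = 60/1.37 = 43.7956 /hr
ρ = λ/μ = 11.0906/43.7956 = 0.2532
Lq = ρ²/(1−ρ) = 0.06413/0.7468 = 0.08587

Final: 0.08587


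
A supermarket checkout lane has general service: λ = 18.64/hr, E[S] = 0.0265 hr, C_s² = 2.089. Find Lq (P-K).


ρ = λ·E[S] = 18.64·0.0265 = 0.4940
Lq = ρ²(1+C_s²)/(2(1−ρ)) = 0.2440·(1+2.089)/(2·0.5060)
= 0.2440·3.0890/1.0121 = 0.74471

Final: 0.74471


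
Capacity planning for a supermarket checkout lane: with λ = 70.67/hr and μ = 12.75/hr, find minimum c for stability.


Stability requires cμ > λ ⇔ c > λ/μ.
λ/μ = 70.67/12.75 = 5.5427
Minimum integer c = ⌊5.5427⌋ + 1 = 6
Check: 6·12.75 = 76.50 > 70.67, while 5·12.75 = 63.75 ≤ 70.67

Final: 6 servers


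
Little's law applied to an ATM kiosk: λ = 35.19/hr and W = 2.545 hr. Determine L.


L = λW = 35.19·2.545 = 89.5585

Final: 89.5585


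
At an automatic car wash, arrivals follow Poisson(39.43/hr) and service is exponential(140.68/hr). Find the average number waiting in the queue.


ρ = 39.43/140.68 = 0.2803
Lq = ρ²/(1−ρ) = 0.07856/0.7197 = 0.1092

Final: 0.1092


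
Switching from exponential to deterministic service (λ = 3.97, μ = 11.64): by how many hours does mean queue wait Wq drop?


ρ = 3.97/11.64 = 0.3411
Wq(M/M/1) = ρ/(μ−λ) = 0.3411/7.67 = 0.04447 hr
Wq(M/D/1) = ρ/(2(μ−λ)) = 0.02223 hr
Savings = 0.04447 − 0.02223 = 0.02223 hr

Final: 0.02223 hr


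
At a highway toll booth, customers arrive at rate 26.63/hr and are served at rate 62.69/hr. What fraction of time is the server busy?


ρ = λ/μ = 26.63/62.69 = 0.4248

Final: 0.4248


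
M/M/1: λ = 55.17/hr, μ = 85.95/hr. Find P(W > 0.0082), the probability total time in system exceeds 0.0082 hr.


W ~ Exponential(μ−λ) for M/M/1.
μ − λ = 85.95 − 55.17 = 30.7800
P(W > t) = e^{−(μ−λ)t} = e^{−0.2524} = 0.776937

Final: 0.776937


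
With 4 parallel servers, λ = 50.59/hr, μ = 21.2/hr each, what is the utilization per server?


ρ = λ/(cμ) = 50.59/(4·21.2) = 50.59/84.80 = 0.5966

Final: 0.5966


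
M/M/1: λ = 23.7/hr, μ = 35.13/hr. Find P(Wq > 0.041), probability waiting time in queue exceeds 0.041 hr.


ρ = 23.7/35.13 = 0.6746
P(Wq > t) = ρ·e^{−(μ−λ)t} = 0.6746·e^{−0.4686}
= 0.6746·0.625859 = 0.422228

Final: 0.422228


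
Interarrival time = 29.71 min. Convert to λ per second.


λ = 1/(interarrival time) in consistent units.
1 second = 0.0166667 min, so λ = 0.0166667/29.71 = 0.0005610 per second

Final: 0.0005610 /sec


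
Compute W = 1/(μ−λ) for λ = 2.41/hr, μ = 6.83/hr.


W = 1/(μ−λ) = 1/(6.83 − 2.41) = 1/4.42 = 0.2262 hr

Final: 0.2262 hr


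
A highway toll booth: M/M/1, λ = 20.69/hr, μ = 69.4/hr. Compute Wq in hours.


ρ = 20.69/69.4 = 0.2981
Wq = ρ/(μ−λ) = 0.2981/(69.4 − 20.69) = 0.2981/48.71 = 0.006120 hr

Final: 0.006120 hr


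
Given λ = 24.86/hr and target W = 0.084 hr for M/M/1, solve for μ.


W = 1/(μ−λ) ⇒ μ − λ = 1/W = 1/0.084 = 11.9048
μ = λ + 1/W = 24.86 + 11.9048 = 36.7648 per hr

Final: 36.7648 /hr


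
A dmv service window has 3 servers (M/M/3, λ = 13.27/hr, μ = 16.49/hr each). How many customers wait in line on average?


a = λ/μ = 0.8047; ρ = a/3 = 0.2682
P₀ = 0.444994
Lq = P₀·a^c·ρ / (c!·(1−ρ)²) = 0.444994·0.52114·0.2682/(6·0.53547)
= 0.01936

Final: 0.01936


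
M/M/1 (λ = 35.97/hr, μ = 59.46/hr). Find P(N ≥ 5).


ρ = 35.97/59.46 = 0.6049
P(N ≥ n) = ρ^n = 0.6049^5 = 0.081017

Final: 0.081017


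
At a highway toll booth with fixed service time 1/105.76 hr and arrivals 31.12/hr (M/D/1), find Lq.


ρ = 31.12/105.76 = 0.2943
M/D/1: Lq = ρ²/(2(1−ρ)) = 0.08658/(2·0.7057) = 0.06134

Final: 0.06134


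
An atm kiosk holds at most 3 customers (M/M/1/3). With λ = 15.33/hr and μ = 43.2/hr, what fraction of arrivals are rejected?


ρ = λ/μ = 15.33/43.2 = 0.3549
P_K = (1−ρ)ρ^K/(1−ρ^(K+1)) = (0.6451·0.044686)/(1 − 0.015857)
= 0.028829/0.984143 = 0.029293

Final: 0.029293


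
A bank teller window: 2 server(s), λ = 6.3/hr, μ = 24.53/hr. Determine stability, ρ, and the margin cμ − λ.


Total capacity cμ = 2·24.53 = 49.06/hr
ρ = λ/(cμ) = 6.3/49.06 = 0.1284
Stable ⇔ ρ < 1: YES
Spare capacity = cμ − λ = 49.06 − 6.3 = 42.76/hr

Final: ρ = 0.1284; stable; margin = 42.76/hr


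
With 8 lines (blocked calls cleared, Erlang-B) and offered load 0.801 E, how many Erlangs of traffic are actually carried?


B(8,0.801) = 0.000001887 (Erlang-B)
Carried load = a(1 − B) = 0.801·(1 − 0.000001887) = 0.801·0.999998 = 0.8010 E

Final: 0.8010 Erlangs


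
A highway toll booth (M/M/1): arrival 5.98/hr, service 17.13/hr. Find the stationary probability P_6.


ρ = 5.98/17.13 = 0.3491
P_n = (1−ρ)·ρ^n = (1 − 0.3491)·0.3491^6 = 0.6509·0.001810 = 0.001178

Final: 0.001178


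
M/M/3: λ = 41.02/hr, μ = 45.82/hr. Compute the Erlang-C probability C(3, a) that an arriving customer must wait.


a = λ/μ = 0.8952; ρ = a/3 = 0.2984
P₀ = 0.405446 (from M/M/c formula)
C(c,a) = [a^c/(c!(1−ρ))]·P₀ = [0.71750/(6·0.7016)]·0.405446
= 0.17045·0.405446 = 0.069107

Final: 0.069107


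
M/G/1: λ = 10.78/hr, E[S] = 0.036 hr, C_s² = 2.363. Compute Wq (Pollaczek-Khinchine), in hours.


ρ = λ·E[S] = 10.78·0.036 = 0.3881
E[S²] = E[S]²(1+C_s²) = 0.036²·(1+2.363) = 0.004358
Wq = λ·E[S²]/(2(1−ρ)) = 10.78·0.004358/(2·0.6119) = 0.03839 hr

Final: 0.03839 hr


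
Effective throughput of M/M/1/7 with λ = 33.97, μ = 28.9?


ρ = 1.1754; P_K = (1−ρ)ρ^7/(1−ρ^8) = 0.205697
λ_eff = λ(1 − P_K) = 33.97·(1 − 0.205697) = 33.97·0.794303 = 26.9825 /hr

Final: 26.9825 /hr


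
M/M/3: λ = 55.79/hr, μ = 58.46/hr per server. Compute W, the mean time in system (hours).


a = 0.9543; ρ = 0.3181; P₀ = 0.381369
Lq = P₀·a^c·ρ/(c!(1−ρ)²) = 0.03779
Wq = Lq/λ = 0.03779/55.79 = 0.0006774 hr
W = Wq + 1/μ = 0.0006774 + 0.01711 = 0.01778 hr

Final: 0.01778 hr


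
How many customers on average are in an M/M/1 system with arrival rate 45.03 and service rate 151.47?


ρ = λ/μ = 45.03/151.47 = 0.2973
L = ρ/(1−ρ) = 0.2973/(1 − 0.2973) = 0.2973/0.7027 = 0.4231

Final: 0.4231


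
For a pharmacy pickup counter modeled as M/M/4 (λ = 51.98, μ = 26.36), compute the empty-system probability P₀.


a = λ/μ = 51.98/26.36 = 1.9719; ρ = a/c = 0.4930
Σ_{k=0}^{3} a^k/k! (terms k=0..3) = 1.00000 + 1.97193 + 1.94425 + 1.27797 = 6.19415
Tail: a^4/(4!(1−ρ)) = 15.12041/(24·0.5070) = 1.24259
P₀ = 1/(6.19415 + 1.24259) = 1/7.43674 = 0.134468

Final: 0.134468


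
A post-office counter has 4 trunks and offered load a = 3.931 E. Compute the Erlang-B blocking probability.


B(c,a) = (a^c/c!) / Σ_{k=0}^{c} a^k/k!
a^4/4! = 9.949493
Σ terms (k=0..4): 1.00000 + 3.93100 + 7.72638 + 10.12413 + 9.94949 = 32.731007
B = 9.949493/32.731007 = 0.303978

Final: 0.303978


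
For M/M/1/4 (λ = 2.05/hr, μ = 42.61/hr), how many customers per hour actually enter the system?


ρ = 0.04811; P_K = (1−ρ)ρ^4/(1−ρ^5) = 0.000005100
λ_eff = λ(1 − P_K) = 2.05·(1 − 0.000005100) = 2.05·0.999995 = 2.0500 /hr

Final: 2.0500 /hr


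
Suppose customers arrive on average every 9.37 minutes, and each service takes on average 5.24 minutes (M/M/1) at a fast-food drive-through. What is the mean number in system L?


λ = 60/9.37 = 6.4034 /hr
μ = 60/5.24 = 11.4504 /hr
ρ = λ/μ = 6.4034/11.4504 = 0.5592
L = ρ/(1−ρ) = 0.5592/0.4408 = 1.2688

Final: 1.2688


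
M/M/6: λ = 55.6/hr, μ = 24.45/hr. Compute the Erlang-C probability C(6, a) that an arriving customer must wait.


a = λ/μ = 2.2740; ρ = a/6 = 0.3790
P₀ = 0.102566 (from M/M/c formula)
C(c,a) = [a^c/(c!(1−ρ))]·P₀ = [138.28516/(720·0.6210)]·0.102566
= 0.30928·0.102566 = 0.031722

Final: 0.031722


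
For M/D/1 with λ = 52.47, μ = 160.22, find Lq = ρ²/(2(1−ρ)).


ρ = 52.47/160.22 = 0.3275
M/D/1: Lq = ρ²/(2(1−ρ)) = 0.1072/(2·0.6725) = 0.07974

Final: 0.07974


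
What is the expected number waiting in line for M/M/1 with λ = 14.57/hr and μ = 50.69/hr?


ρ = 14.57/50.69 = 0.2874
Lq = ρ²/(1−ρ) = 0.08262/0.7126 = 0.1159

Final: 0.1159


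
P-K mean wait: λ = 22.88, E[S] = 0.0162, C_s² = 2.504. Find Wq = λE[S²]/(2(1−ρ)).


ρ = λ·E[S] = 22.88·0.0162 = 0.3707
E[S²] = E[S]²(1+C_s²) = 0.0162²·(1+2.504) = 0.0009196
Wq = λ·E[S²]/(2(1−ρ)) = 22.88·0.0009196/(2·0.6293) = 0.01672 hr

Final: 0.01672 hr


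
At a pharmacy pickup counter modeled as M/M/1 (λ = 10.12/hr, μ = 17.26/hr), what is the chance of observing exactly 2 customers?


ρ = 10.12/17.26 = 0.5863
P_n = (1−ρ)·ρ^n = (1 − 0.5863)·0.5863^2 = 0.4137·0.343779 = 0.142212

Final: 0.142212


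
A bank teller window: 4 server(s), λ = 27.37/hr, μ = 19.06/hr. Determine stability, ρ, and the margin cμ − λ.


Total capacity cμ = 4·19.06 = 76.24/hr
ρ = λ/(cμ) = 27.37/76.24 = 0.3590
Stable ⇔ ρ < 1: YES
Spare capacity = cμ − λ = 76.24 − 27.37 = 48.87/hr

Final: ρ = 0.3590; stable; margin = 48.87/hr


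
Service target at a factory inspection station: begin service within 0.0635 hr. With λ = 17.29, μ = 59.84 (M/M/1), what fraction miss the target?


ρ = 17.29/59.84 = 0.2889
P(Wq > t) = ρ·e^{−(μ−λ)t} = 0.2889·e^{−2.7019}
= 0.2889·0.067076 = 0.019381

Final: 0.019381


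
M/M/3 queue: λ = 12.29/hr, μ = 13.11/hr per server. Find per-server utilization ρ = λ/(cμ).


ρ = λ/(cμ) = 12.29/(3·13.11) = 12.29/39.33 = 0.3125

Final: 0.3125


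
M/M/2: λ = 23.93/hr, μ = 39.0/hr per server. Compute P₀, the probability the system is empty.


a = λ/μ = 23.93/39.0 = 0.6136; ρ = a/c = 0.3068
Σ_{k=0}^{1} a^k/k! (terms k=0..1) = 1.00000 + 0.61359 = 1.61359
Tail: a^2/(2!(1−ρ)) = 0.37649/(2·0.6932) = 0.27156
P₀ = 1/(1.61359 + 0.27156) = 1/1.88515 = 0.530462

Final: 0.530462


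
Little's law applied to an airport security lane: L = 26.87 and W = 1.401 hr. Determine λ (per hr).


λ = L/W = 26.87/1.401 = 19.1792 /hr

Final: 19.1792 /hr


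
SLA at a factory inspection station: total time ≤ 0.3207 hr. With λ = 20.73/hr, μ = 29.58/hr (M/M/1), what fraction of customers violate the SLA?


W ~ Exponential(μ−λ) for M/M/1.
μ − λ = 29.58 − 20.73 = 8.8500
P(W > t) = e^{−(μ−λ)t} = e^{−2.8382} = 0.058531

Final: 0.058531


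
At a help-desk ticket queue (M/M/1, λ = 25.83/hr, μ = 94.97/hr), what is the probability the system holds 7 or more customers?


ρ = 25.83/94.97 = 0.2720
P(N ≥ n) = ρ^n = 0.2720^7 = 0.0001101

Final: 0.0001101


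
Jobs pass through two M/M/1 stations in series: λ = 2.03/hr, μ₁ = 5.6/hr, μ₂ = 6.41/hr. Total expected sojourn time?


Each node sees arrival rate λ = 2.03/hr (tandem ⇒ throughput preserved).
W₁ = 1/(μ₁−λ) = 1/(5.6−2.03) = 0.28011 hr
W₂ = 1/(μ₂−λ) = 1/(6.41−2.03) = 0.22831 hr
W_total = W₁ + W₂ = 0.28011 + 0.22831 = 0.50842 hr

Final: 0.50842 hr


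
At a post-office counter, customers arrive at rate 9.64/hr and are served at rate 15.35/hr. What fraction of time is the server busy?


ρ = λ/μ = 9.64/15.35 = 0.6280

Final: 0.6280


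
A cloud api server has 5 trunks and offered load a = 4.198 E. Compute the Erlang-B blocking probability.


B(c,a) = (a^c/c!) / Σ_{k=0}^{c} a^k/k!
a^5/5! = 10.865030
Σ terms (k=0..5): 1.00000 + 4.19800 + 8.81160 + 12.33037 + 12.94072 + 10.86503 = 50.145722
B = 10.865030/50.145722 = 0.216669

Final: 0.216669


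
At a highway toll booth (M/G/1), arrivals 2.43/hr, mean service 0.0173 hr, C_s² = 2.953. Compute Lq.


ρ = λ·E[S] = 2.43·0.0173 = 0.04204
Lq = ρ²(1+C_s²)/(2(1−ρ)) = 0.001767·(1+2.953)/(2·0.9580)
= 0.001767·3.9530/1.9159 = 0.003646

Final: 0.003646


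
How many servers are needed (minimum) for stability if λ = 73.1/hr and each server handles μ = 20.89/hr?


Stability requires cμ > λ ⇔ c > λ/μ.
λ/μ = 73.1/20.89 = 3.4993
Minimum integer c = ⌊3.4993⌋ + 1 = 4
Check: 4·20.89 = 83.56 > 73.1, while 3·20.89 = 62.67 ≤ 73.1

Final: 4 servers


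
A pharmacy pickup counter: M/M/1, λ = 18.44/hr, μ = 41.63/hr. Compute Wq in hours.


ρ = 18.44/41.63 = 0.4429
Wq = ρ/(μ−λ) = 0.4429/(41.63 − 18.44) = 0.4429/23.19 = 0.01910 hr

Final: 0.01910 hr


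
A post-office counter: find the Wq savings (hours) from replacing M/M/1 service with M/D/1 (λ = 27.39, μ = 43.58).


ρ = 27.39/43.58 = 0.6285
Wq(M/M/1) = ρ/(μ−λ) = 0.6285/16.19 = 0.03882 hr
Wq(M/D/1) = ρ/(2(μ−λ)) = 0.01941 hr
Savings = 0.03882 − 0.01941 = 0.01941 hr

Final: 0.01941 hr


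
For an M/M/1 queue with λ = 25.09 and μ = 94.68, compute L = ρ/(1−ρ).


ρ = λ/μ = 25.09/94.68 = 0.2650
L = ρ/(1−ρ) = 0.2650/(1 − 0.2650) = 0.2650/0.7350 = 0.3605

Final: 0.3605


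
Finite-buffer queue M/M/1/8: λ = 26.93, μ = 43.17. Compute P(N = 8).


ρ = λ/μ = 26.93/43.17 = 0.6238
P_K = (1−ρ)ρ^K/(1−ρ^(K+1)) = (0.3762·0.022932)/(1 − 0.014305)
= 0.008627/0.985695 = 0.008752

Final: 0.008752


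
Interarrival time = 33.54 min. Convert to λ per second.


λ = 1/(interarrival time) in consistent units.
1 second = 0.0166667 min, so λ = 0.0166667/33.54 = 0.0004969 per second

Final: 0.0004969 /sec


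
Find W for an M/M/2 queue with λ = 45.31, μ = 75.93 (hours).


a = 0.5967; ρ = 0.2984; P₀ = 0.540397
Lq = P₀·a^c·ρ/(c!(1−ρ)²) = 0.05831
Wq = Lq/λ = 0.05831/45.31 = 0.001287 hr
W = Wq + 1/μ = 0.001287 + 0.01317 = 0.01446 hr

Final: 0.01446 hr


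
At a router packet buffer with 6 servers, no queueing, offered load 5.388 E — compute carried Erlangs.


B(6,5.388) = 0.220784 (Erlang-B)
Carried load = a(1 − B) = 5.388·(1 − 0.220784) = 5.388·0.779216 = 4.1984 E

Final: 4.1984 Erlangs


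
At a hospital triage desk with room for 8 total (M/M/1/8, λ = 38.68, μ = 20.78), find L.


ρ = 38.68/20.78 = 1.8614
L = ρ[1 − (K+1)ρ^K + Kρ^(K+1)] / [(1−ρ)(1−ρ^(K+1))]
Numerator: 1.8614·(1 − 9·144.121037 + 8·268.267647) = 1582.290920
Denominator: (-0.8614)·(-267.267647) = 230.225740
L = 1582.290920/230.225740 = 6.8728

Final: 6.8728


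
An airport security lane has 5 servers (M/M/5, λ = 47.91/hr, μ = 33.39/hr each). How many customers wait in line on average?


a = λ/μ = 1.4349; ρ = a/5 = 0.2870
P₀ = 0.237850
Lq = P₀·a^c·ρ / (c!·(1−ρ)²) = 0.237850·6.08203·0.2870/(120·0.50841)
= 0.006805

Final: 0.006805


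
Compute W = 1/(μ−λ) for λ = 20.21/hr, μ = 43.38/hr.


W = 1/(μ−λ) = 1/(43.38 − 20.21) = 1/23.17 = 0.04316 hr

Final: 0.04316 hr


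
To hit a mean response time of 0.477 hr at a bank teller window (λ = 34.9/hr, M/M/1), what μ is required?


W = 1/(μ−λ) ⇒ μ − λ = 1/W = 1/0.477 = 2.0964
μ = λ + 1/W = 34.9 + 2.0964 = 36.9964 per hr

Final: 36.9964 /hr


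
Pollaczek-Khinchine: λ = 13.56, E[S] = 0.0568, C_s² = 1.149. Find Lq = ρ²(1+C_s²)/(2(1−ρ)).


ρ = λ·E[S] = 13.56·0.0568 = 0.7702
Lq = ρ²(1+C_s²)/(2(1−ρ)) = 0.5932·(1+1.149)/(2·0.2298)
= 0.5932·2.1490/0.4596 = 2.77388

Final: 2.77388


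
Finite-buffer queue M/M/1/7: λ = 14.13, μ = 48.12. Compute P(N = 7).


ρ = λ/μ = 14.13/48.12 = 0.2936
P_K = (1−ρ)ρ^K/(1−ρ^(K+1)) = (0.7064·0.0001882)/(1 − 0.00005528)
= 0.0001330/0.999945 = 0.0001330

Final: 0.0001330


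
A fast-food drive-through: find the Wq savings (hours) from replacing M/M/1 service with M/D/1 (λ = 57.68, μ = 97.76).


ρ = 57.68/97.76 = 0.5900
Wq(M/M/1) = ρ/(μ−λ) = 0.5900/40.08 = 0.01472 hr
Wq(M/D/1) = ρ/(2(μ−λ)) = 0.007360 hr
Savings = 0.01472 − 0.007360 = 0.007360 hr

Final: 0.007360 hr


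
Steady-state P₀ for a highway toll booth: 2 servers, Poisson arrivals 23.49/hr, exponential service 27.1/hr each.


a = λ/μ = 23.49/27.1 = 0.8668; ρ = a/c = 0.4334
Σ_{k=0}^{1} a^k/k! (terms k=0..1) = 1.00000 + 0.86679 = 1.86679
Tail: a^2/(2!(1−ρ)) = 0.75132/(2·0.5666) = 0.66301
P₀ = 1/(1.86679 + 0.66301) = 1/2.52979 = 0.395289

Final: 0.395289


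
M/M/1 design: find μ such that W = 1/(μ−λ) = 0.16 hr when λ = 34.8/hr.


W = 1/(μ−λ) ⇒ μ − λ = 1/W = 1/0.16 = 6.2500
μ = λ + 1/W = 34.8 + 6.2500 = 41.0500 per hr

Final: 41.0500 /hr


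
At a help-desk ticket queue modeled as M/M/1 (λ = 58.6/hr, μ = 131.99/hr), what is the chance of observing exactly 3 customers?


ρ = 58.6/131.99 = 0.4440
P_n = (1−ρ)·ρ^n = (1 − 0.4440)·0.4440^3 = 0.5560·0.087512 = 0.048659

Final: 0.048659


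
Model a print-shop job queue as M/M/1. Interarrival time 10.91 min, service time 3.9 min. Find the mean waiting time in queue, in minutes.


λ = 60/10.91 = 5.4995 /hr
μ = 60/3.9 = 15.3846 /hr
ρ = λ/μ = 5.4995/15.3846 = 0.3575
Wq = ρ/(μ−λ) = 0.3575/(15.3846−5.4995) = 0.03616 hr
In minutes: 0.03616·60 = 2.170 min

Final: 2.170 min


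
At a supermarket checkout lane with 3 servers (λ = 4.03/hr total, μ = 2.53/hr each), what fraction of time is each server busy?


ρ = λ/(cμ) = 4.03/(3·2.53) = 4.03/7.59 = 0.5310

Final: 0.5310


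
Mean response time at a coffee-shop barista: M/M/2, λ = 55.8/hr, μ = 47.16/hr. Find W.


a = 1.1832; ρ = 0.5916; P₀ = 0.256595
Lq = P₀·a^c·ρ/(c!(1−ρ)²) = 0.63709
Wq = Lq/λ = 0.63709/55.8 = 0.01142 hr
W = Wq + 1/μ = 0.01142 + 0.02120 = 0.03262 hr

Final: 0.03262 hr


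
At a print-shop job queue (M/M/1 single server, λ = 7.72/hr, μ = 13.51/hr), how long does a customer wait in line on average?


ρ = 7.72/13.51 = 0.5714
Wq = ρ/(μ−λ) = 0.5714/(13.51 − 7.72) = 0.5714/5.79 = 0.09869 hr

Final: 0.09869 hr


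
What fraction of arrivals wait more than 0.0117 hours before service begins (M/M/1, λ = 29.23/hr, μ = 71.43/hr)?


ρ = 29.23/71.43 = 0.4092
P(Wq > t) = ρ·e^{−(μ−λ)t} = 0.4092·e^{−0.4937}
= 0.4092·0.610339 = 0.249758

Final: 0.249758


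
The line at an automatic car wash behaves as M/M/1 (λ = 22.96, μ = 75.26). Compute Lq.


ρ = 22.96/75.26 = 0.3051
Lq = ρ²/(1−ρ) = 0.09307/0.6949 = 0.1339

Final: 0.1339


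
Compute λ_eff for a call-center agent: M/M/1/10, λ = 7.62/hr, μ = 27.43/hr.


ρ = 0.2778; P_K = (1−ρ)ρ^10/(1−ρ^11) = 0.000001977
λ_eff = λ(1 − P_K) = 7.62·(1 − 0.000001977) = 7.62·0.999998 = 7.6200 /hr

Final: 7.6200 /hr


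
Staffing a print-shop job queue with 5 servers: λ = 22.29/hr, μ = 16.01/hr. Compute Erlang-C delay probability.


a = λ/μ = 1.3923; ρ = a/5 = 0.2785
P₀ = 0.248250 (from M/M/c formula)
C(c,a) = [a^c/(c!(1−ρ))]·P₀ = [5.23111/(120·0.7215)]·0.248250
= 0.06042·0.248250 = 0.014998

Final: 0.014998


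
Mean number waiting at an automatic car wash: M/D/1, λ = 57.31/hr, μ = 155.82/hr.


ρ = 57.31/155.82 = 0.3678
M/D/1: Lq = ρ²/(2(1−ρ)) = 0.1353/(2·0.6322) = 0.10699

Final: 0.10699


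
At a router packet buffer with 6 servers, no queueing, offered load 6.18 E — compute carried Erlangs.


B(6,6.18) = 0.277440 (Erlang-B)
Carried load = a(1 − B) = 6.18·(1 − 0.277440) = 6.18·0.722560 = 4.4654 E

Final: 4.4654 Erlangs


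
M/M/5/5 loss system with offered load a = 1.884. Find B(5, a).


B(c,a) = (a^c/c!) / Σ_{k=0}^{c} a^k/k!
a^5/5! = 0.197799
Σ terms (k=0..5): 1.00000 + 1.88400 + 1.77473 + 1.11453 + 0.52494 + 0.19780 = 6.495999
B = 0.197799/6.495999 = 0.030449

Final: 0.030449


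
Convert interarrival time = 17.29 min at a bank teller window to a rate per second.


λ = 1/(interarrival time) in consistent units.
1 second = 0.0166667 min, so λ = 0.0166667/17.29 = 0.0009639 per second

Final: 0.0009639 /sec


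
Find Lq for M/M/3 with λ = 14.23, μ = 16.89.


a = λ/μ = 0.8425; ρ = a/3 = 0.2808
P₀ = 0.428079
Lq = P₀·a^c·ρ / (c!·(1−ρ)²) = 0.428079·0.59803·0.2808/(6·0.51720)
= 0.02317

Final: 0.02317


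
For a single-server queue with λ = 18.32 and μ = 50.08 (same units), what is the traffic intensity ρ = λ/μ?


ρ = λ/μ = 18.32/50.08 = 0.3658

Final: 0.3658


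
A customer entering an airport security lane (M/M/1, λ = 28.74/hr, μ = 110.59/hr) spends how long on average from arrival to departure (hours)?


W = 1/(μ−λ) = 1/(110.59 − 28.74) = 1/81.85 = 0.01222 hr

Final: 0.01222 hr


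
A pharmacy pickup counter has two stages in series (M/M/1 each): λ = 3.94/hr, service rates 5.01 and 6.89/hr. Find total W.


Each node sees arrival rate λ = 3.94/hr (tandem ⇒ throughput preserved).
W₁ = 1/(μ₁−λ) = 1/(5.01−3.94) = 0.93458 hr
W₂ = 1/(μ₂−λ) = 1/(6.89−3.94) = 0.33898 hr
W_total = W₁ + W₂ = 0.93458 + 0.33898 = 1.27356 hr

Final: 1.27356 hr


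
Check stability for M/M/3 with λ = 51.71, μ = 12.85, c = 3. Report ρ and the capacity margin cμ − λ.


Total capacity cμ = 3·12.85 = 38.55/hr
ρ = λ/(cμ) = 51.71/38.55 = 1.3414
Stable ⇔ ρ < 1: NO
Spare capacity = cμ − λ = 38.55 − 51.71 = -13.16/hr

Final: ρ = 1.3414; unstable; margin = -13.16/hr


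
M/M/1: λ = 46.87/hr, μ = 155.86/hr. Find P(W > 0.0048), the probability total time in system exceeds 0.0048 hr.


W ~ Exponential(μ−λ) for M/M/1.
μ − λ = 155.86 − 46.87 = 108.9900
P(W > t) = e^{−(μ−λ)t} = e^{−0.5232} = 0.592650

Final: 0.592650


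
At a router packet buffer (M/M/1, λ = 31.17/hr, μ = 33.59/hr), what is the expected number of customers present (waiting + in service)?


ρ = λ/μ = 31.17/33.59 = 0.9280
L = ρ/(1−ρ) = 0.9280/(1 − 0.9280) = 0.9280/0.07205 = 12.8802

Final: 12.8802


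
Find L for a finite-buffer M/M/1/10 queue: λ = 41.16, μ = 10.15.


ρ = 41.16/10.15 = 4.0552
L = ρ[1 − (K+1)ρ^K + Kρ^(K+1)] / [(1−ρ)(1−ρ^(K+1))]
Numerator: 4.0552·(1 − 11·1202522.575729 + 10·4876436.376058) = 144107106.616615
Denominator: (-3.0552)·(-4876435.376058) = 14898350.838578
L = 144107106.616615/14898350.838578 = 9.6727

Final: 9.6727


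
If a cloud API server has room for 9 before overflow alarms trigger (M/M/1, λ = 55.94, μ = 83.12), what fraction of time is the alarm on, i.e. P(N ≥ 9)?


ρ = 55.94/83.12 = 0.6730
P(N ≥ n) = ρ^n = 0.6730^9 = 0.028324

Final: 0.028324


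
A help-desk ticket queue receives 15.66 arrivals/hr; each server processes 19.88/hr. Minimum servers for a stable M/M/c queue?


Stability requires cμ > λ ⇔ c > λ/μ.
λ/μ = 15.66/19.88 = 0.7877
Minimum integer c = ⌊0.7877⌋ + 1 = 1
Check: 1·19.88 = 19.88 > 15.66, while 0·19.88 = 0.00 ≤ 15.66

Final: 1 servers


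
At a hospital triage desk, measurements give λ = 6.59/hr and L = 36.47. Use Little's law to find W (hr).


W = L/λ = 36.47/6.59 = 5.5341 hr

Final: 5.5341 hr


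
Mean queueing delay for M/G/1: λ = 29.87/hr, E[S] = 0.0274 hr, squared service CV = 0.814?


ρ = λ·E[S] = 29.87·0.0274 = 0.8184
E[S²] = E[S]²(1+C_s²) = 0.0274²·(1+0.814) = 0.001362
Wq = λ·E[S²]/(2(1−ρ)) = 29.87·0.001362/(2·0.1816) = 0.11203 hr

Final: 0.11203 hr


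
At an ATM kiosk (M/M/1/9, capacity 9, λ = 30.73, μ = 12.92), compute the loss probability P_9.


ρ = λ/μ = 30.73/12.92 = 2.3785
P_K = (1−ρ)ρ^K/(1−ρ^(K+1)) = (-1.3785·2436.129772)/(1 − 5794.293181)
= -3358.163409/-5793.293181 = 0.579664

Final: 0.579664


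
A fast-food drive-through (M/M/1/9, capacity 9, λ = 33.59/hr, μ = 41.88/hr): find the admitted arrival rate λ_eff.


ρ = 0.8021; P_K = (1−ρ)ρ^9/(1−ρ^10) = 0.030554
λ_eff = λ(1 − P_K) = 33.59·(1 − 0.030554) = 33.59·0.969446 = 32.5637 /hr

Final: 32.5637 /hr


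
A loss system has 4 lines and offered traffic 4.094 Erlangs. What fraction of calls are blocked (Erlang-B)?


B(c,a) = (a^c/c!) / Σ_{k=0}^{c} a^k/k!
a^4/4! = 11.705234
Σ terms (k=0..4): 1.00000 + 4.09400 + 8.38042 + 11.43648 + 11.70523 = 36.616129
B = 11.705234/36.616129 = 0.319674

Final: 0.319674


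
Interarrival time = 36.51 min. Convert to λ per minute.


λ = 1/(interarrival time) in consistent units.
1 minute = 1 min, so λ = 1/36.51 = 0.02739 per minute

Final: 0.02739 /min


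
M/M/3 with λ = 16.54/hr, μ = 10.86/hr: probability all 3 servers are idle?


a = λ/μ = 16.54/10.86 = 1.5230; ρ = a/c = 0.5077
Σ_{k=0}^{2} a^k/k! (terms k=0..2) = 1.00000 + 1.52302 + 1.15980 = 3.68282
Tail: a^3/(3!(1−ρ)) = 3.53278/(6·0.4923) = 1.19595
P₀ = 1/(3.68282 + 1.19595) = 1/4.87876 = 0.204970

Final: 0.204970


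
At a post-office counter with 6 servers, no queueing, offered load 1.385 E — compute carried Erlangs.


B(6,1.385) = 0.002455 (Erlang-B)
Carried load = a(1 − B) = 1.385·(1 − 0.002455) = 1.385·0.997545 = 1.3816 E

Final: 1.3816 Erlangs


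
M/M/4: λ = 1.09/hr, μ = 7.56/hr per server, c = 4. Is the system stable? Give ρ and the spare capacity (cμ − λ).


Total capacity cμ = 4·7.56 = 30.24/hr
ρ = λ/(cμ) = 1.09/30.24 = 0.03604
Stable ⇔ ρ < 1: YES
Spare capacity = cμ − λ = 30.24 − 1.09 = 29.15/hr

Final: ρ = 0.03604; stable; margin = 29.15/hr


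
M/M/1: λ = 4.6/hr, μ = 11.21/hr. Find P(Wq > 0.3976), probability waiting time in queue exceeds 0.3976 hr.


ρ = 4.6/11.21 = 0.4103
P(Wq > t) = ρ·e^{−(μ−λ)t} = 0.4103·e^{−2.6281}
= 0.4103·0.072213 = 0.029632

Final: 0.029632


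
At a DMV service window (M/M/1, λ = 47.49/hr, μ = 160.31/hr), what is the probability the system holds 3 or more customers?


ρ = 47.49/160.31 = 0.2962
P(N ≥ n) = ρ^n = 0.2962^3 = 0.025997

Final: 0.025997


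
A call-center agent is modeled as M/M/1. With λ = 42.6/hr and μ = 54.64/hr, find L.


ρ = λ/μ = 42.6/54.64 = 0.7796
L = ρ/(1−ρ) = 0.7796/(1 − 0.7796) = 0.7796/0.2204 = 3.5382

Final: 3.5382


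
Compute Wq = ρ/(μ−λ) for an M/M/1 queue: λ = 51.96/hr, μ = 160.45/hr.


ρ = 51.96/160.45 = 0.3238
Wq = ρ/(μ−λ) = 0.3238/(160.45 − 51.96) = 0.3238/108.49 = 0.002985 hr

Final: 0.002985 hr


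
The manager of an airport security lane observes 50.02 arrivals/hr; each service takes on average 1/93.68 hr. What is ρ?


ρ = λ/μ = 50.02/93.68 = 0.5339

Final: 0.5339


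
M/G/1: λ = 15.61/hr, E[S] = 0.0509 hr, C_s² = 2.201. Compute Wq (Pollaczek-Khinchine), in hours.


ρ = λ·E[S] = 15.61·0.0509 = 0.7945
E[S²] = E[S]²(1+C_s²) = 0.0509²·(1+2.201) = 0.008293
Wq = λ·E[S²]/(2(1−ρ)) = 15.61·0.008293/(2·0.2055) = 0.31505 hr

Final: 0.31505 hr
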